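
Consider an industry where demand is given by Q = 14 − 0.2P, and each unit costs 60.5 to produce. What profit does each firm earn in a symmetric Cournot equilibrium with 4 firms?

Inverting demand: P = 70 − 5Q.
In a 4-firm Cournot equilibrium, symmetry and the first-order condition give q = (70 − 60.5)/(25) = 0.38. So Q = 1.52 and P = 62.4.
Each firm's profit = (62.4 − 60.5)·0.38 = 0.722.

π_i = 0.722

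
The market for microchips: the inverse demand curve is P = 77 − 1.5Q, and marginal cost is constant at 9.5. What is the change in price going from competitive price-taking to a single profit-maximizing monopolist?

Price rises by 33.75

Competitive firms price at marginal cost: P = 9.5, giving Q = 45.
A monopolist chooses Q where MR = MC. MR = 77 − 3Q; setting this equal to 9.5 gives Q = 22.5 and P = 43.25.
Change in price: 43.25 − 9.5 = 33.75.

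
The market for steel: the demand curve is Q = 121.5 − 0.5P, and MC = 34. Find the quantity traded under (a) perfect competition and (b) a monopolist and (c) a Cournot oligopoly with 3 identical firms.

Competition: Q = 104.5; Monopoly: Q = 52.25; Cournot: Q = 78.375

Inverting demand: P = 243 − 2Q.
Under competition P = MC = 34, so Q = (243 − 34)/2 = 104.5.
The monopolist equates marginal revenue to marginal cost: 243 − 4Q = 34, so Q = 52.25. From demand, P = 138.5.
Cournot with 3 identical firms: the symmetric best-response condition is 243 − 8q = 34. Each firm produces q = 26.125, total output Q = 78.375, price P = 86.25.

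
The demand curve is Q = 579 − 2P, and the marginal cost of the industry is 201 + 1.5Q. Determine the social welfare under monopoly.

TS = 1879.74

Inverting demand: P = 289.5 − 0.5Q.
The monopolist equates marginal revenue to marginal cost: 289.5 − Q = 201 + 1.5Q, so Q = 35.4. From demand, P = 271.8.
CS = ½·(289.5 − 271.8)·35.4 = 313.29; PS = (271.8·35.4 − 201·35.4 − ½·1.5·35.4²) = 1566.45; TS = 1879.74.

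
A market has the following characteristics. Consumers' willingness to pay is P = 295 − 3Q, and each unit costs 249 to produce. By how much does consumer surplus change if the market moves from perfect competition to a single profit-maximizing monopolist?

Consumer surplus falls by 264.5

Perfect competition: P = MC = 249, so 295 − 3Q = 249 and Q = 46/3.
CS = ½·(295 − 249)·46/3 = 1058/3.
The monopolist equates marginal revenue to marginal cost: 295 − 6Q = 249, so Q = 23/3. From demand, P = 272.
CS = ½·(295 − 272)·23/3 = 529/6.
Change in consumer surplus: 529/6 − 1058/3 = −264.5.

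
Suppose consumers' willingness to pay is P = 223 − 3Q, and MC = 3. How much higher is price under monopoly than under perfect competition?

P rises by 110

Perfect competition: P = MC = 3, so 223 − 3Q = 3 and Q = 220/3.
The monopolist equates marginal revenue to marginal cost: 223 − 6Q = 3, so Q = 110/3. From demand, P = 113.
Change in price: 113 − 3 = 110.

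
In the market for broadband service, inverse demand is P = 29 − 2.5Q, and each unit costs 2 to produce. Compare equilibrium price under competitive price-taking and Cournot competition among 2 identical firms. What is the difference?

P rises by 9

Perfect competition: P = MC = 2, so 29 − 2.5Q = 2 and Q = 10.8.
With 2 symmetric Cournot firms, each firm's FOC gives 29 − 7.5q = 2, so q = 3.6, Q = 2·3.6 = 7.2, and P = 11.
Change in equilibrium price: 11 − 2 = 9.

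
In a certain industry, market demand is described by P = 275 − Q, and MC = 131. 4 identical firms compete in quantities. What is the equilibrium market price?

P = 159.8

In a 4-firm Cournot equilibrium, symmetry and the first-order condition give q = (275 − 131)/(5) = 28.8. So Q = 115.2 and P = 159.8.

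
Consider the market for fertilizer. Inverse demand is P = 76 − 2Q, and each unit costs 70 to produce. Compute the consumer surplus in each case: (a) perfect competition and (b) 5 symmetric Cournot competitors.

Under competition P = MC = 70, so Q = (76 − 70)/2 = 3.
CS = ½·(76 − 70)·3 = 9.
Cournot with 5 identical firms: the symmetric best-response condition is 76 − 12q = 70. Each firm produces q = 0.5, total output Q = 2.5, price P = 71.
CS = ½·(76 − 71)·2.5 = 6.25.

Competition: CS = 9; Cournot: CS = 6.25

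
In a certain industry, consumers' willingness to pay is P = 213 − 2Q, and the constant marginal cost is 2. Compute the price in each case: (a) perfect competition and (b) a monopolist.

Competition: P = 2; Monopoly: P = 107.5

Competitive firms price at marginal cost: P = 2, giving Q = 105.5.
Monopoly sets MR = MC: 213 − 4Q = 2 ⇒ Q = 52.75, P = 213 − 2·52.75 = 107.5.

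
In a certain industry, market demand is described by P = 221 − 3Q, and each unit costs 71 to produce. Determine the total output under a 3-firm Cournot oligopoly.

With 3 symmetric Cournot firms, each firm's FOC gives 221 − 12q = 71, so q = 12.5, Q = 3·12.5 = 37.5, and P = 108.5.

Q = 37.5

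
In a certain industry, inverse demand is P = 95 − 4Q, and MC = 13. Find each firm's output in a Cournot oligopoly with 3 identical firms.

With 3 symmetric Cournot firms, each firm's FOC gives 95 − 16q = 13, so q = 5.125, Q = 3·5.125 = 15.375, and P = 33.5.

q_i = 5.125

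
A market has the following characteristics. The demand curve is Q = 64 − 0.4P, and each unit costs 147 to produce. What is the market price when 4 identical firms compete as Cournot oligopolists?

Inverting demand: P = 160 − 2.5Q.
Cournot with 4 identical firms: the symmetric best-response condition is 160 − 12.5q = 147. Each firm produces q = 1.04, total output Q = 4.16, price P = 149.6.

P = 149.6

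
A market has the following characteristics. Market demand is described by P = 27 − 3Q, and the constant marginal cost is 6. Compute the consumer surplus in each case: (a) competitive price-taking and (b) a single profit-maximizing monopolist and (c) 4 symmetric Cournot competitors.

Competition: CS = 73.5; Monopoly: CS = 18.375; Cournot: CS = 47.04

Under competition P = MC = 6, so Q = (27 − 6)/3 = 7.
CS = ½·(27 − 6)·7 = 73.5.
Monopoly sets MR = MC: 27 − 6Q = 6 ⇒ Q = 3.5, P = 27 − 3·3.5 = 16.5.
CS = ½·(27 − 16.5)·3.5 = 18.375.
In a 4-firm Cournot equilibrium, symmetry and the first-order condition give q = (27 − 6)/(15) = 1.4. So Q = 5.6 and P = 10.2.
CS = ½·(27 − 10.2)·5.6 = 47.04.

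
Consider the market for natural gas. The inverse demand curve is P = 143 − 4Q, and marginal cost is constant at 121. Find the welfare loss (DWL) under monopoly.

DWL = 15.125

Competitive firms price at marginal cost: P = 121, giving Q = 5.5.
A monopolist chooses Q where MR = MC. MR = 143 − 8Q; setting this equal to 121 gives Q = 2.75 and P = 132.
DWL is the triangle between Q = 2.75 and Q = 5.5: ½·(5.5 − 2.75)·(132 − 121) = 15.125.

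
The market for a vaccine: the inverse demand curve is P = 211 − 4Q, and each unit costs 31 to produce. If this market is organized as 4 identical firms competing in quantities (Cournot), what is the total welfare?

TS = 3888

In a 4-firm Cournot equilibrium, symmetry and the first-order condition give q = (211 − 31)/(20) = 9. So Q = 36 and P = 67.
CS = ½·(211 − 67)·36 = 2592; PS = (67 − 31)·36 = 1296; TS = 3888.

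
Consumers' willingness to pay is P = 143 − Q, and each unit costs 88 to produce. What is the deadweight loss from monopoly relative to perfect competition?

Perfect competition: P = MC = 88, so 143 − Q = 88 and Q = 55.
The monopolist equates marginal revenue to marginal cost: 143 − 2Q = 88, so Q = 27.5. From demand, P = 115.5.
DWL is the triangle between Q = 27.5 and Q = 55: ½·(55 − 27.5)·(115.5 − 88) = 378.125.

DWL = 378.125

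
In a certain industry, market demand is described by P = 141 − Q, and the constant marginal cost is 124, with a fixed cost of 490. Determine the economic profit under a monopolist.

Profit = −417.75

A monopolist chooses Q where MR = MC. MR = 141 − 2Q; setting this equal to 124 gives Q = 8.5 and P = 132.5.
Profit = (132.5 − 124)·8.5 − 490 = −417.75.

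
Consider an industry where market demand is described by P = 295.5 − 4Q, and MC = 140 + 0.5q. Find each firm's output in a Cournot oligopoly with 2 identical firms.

q_i = 12.44

In a 2-firm Cournot equilibrium, symmetry and the first-order condition give q = (295.5 − 140)/(12.5) = 12.44. So Q = 24.88 and P = 195.98.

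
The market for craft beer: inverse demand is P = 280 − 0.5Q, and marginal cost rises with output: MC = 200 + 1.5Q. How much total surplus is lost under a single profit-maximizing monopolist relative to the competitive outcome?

Competitive equilibrium sets price equal to marginal cost: 280 − 0.5Q = 200 + 1.5Q, so Q = 40 and P = 260.
The monopolist equates marginal revenue to marginal cost: 280 − Q = 200 + 1.5Q, so Q = 32. From demand, P = 264.
CS = ½·(280 − 260)·40 = 400; PS = (260·40 − 200·40 − ½·1.5·40²) = 1200; TS = 1600.
CS = ½·(280 − 264)·32 = 256; PS = (264·32 − 200·32 − ½·1.5·32²) = 1280; TS = 1536.
DWL = 1600 − 1536 = 64.

DWL = 64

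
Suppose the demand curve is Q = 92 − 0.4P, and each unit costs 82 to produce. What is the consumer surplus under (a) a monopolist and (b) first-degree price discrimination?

Inverting demand: P = 230 − 2.5Q.
A monopolist chooses Q where MR = MC. MR = 230 − 5Q; setting this equal to 82 gives Q = 29.6 and P = 156.
CS = ½·(230 − 156)·29.6 = 1095.2.
Under first-degree price discrimination the firm charges each unit its demand price and produces up to where P = MC, i.e. Q = 59.2. Consumer surplus is zero; producer surplus equals total surplus.
CS = 0.

Monopoly: CS = 1095.2; Perfect PD: CS = 0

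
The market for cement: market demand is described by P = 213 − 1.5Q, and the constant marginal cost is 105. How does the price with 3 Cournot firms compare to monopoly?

Cournot with 3 identical firms: the symmetric best-response condition is 213 − 6q = 105. Each firm produces q = 18, total output Q = 54, price P = 132.
Monopoly sets MR = MC: 213 − 3Q = 105 ⇒ Q = 36, P = 213 − 1.5·36 = 159.

Cournot: P = 132; Monopoly: P = 159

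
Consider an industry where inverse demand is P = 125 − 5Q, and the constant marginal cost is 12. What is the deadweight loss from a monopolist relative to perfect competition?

DWL = 319.225

Under competition P = MC = 12, so Q = (125 − 12)/5 = 22.6.
A monopolist chooses Q where MR = MC. MR = 125 − 10Q; setting this equal to 12 gives Q = 11.3 and P = 68.5.
DWL is the triangle between Q = 11.3 and Q = 22.6: ½·(22.6 − 11.3)·(68.5 − 12) = 319.225.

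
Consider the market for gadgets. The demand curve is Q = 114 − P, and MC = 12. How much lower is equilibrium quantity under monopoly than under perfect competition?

Inverting demand: P = 114 − Q.
Under competition P = MC = 12, so Q = (114 − 12)/1 = 102.
A monopolist chooses Q where MR = MC. MR = 114 − 2Q; setting this equal to 12 gives Q = 51 and P = 63.
Change in equilibrium quantity: 51 − 102 = −51.

Equilibrium quantity falls by 51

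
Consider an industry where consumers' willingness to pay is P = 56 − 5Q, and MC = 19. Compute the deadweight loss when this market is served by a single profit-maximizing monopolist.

Under competition P = MC = 19, so Q = (56 − 19)/5 = 7.4.
Monopoly sets MR = MC: 56 − 10Q = 19 ⇒ Q = 3.7, P = 56 − 5·3.7 = 37.5.
DWL is the triangle between Q = 3.7 and Q = 7.4: ½·(7.4 − 3.7)·(37.5 − 19) = 34.225.

DWL = 34.225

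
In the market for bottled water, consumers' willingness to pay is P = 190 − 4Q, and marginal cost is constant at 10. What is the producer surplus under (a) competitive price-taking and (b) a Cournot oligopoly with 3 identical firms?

Competition: PS = 0; Cournot: PS = 1518.75

Perfect competition: P = MC = 10, so 190 − 4Q = 10 and Q = 45.
PS = (10 − 10)·45 = 0.
Cournot with 3 identical firms: the symmetric best-response condition is 190 − 16q = 10. Each firm produces q = 11.25, total output Q = 33.75, price P = 55.
PS = (55 − 10)·33.75 = 1518.75.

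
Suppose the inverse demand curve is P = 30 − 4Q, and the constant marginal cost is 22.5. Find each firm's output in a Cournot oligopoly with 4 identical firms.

q_i = 0.375

Cournot with 4 identical firms: the symmetric best-response condition is 30 − 20q = 22.5. Each firm produces q = 0.375, total output Q = 1.5, price P = 24.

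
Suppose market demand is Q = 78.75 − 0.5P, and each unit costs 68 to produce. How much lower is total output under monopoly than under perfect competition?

Q falls by 22.375

Inverting demand: P = 157.5 − 2Q.
Perfect competition: P = MC = 68, so 157.5 − 2Q = 68 and Q = 44.75.
A monopolist chooses Q where MR = MC. MR = 157.5 − 4Q; setting this equal to 68 gives Q = 22.375 and P = 112.75.
Change in total output: 22.375 − 44.75 = −22.375.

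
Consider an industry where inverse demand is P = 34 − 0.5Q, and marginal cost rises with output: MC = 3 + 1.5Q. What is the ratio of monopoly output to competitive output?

Q_m/Q_c = 0.8

The monopolist equates marginal revenue to marginal cost: 34 − Q = 3 + 1.5Q, so Q = 12.4. From demand, P = 27.8.
Competitive equilibrium sets price equal to marginal cost: 34 − 0.5Q = 3 + 1.5Q, so Q = 15.5 and P = 26.25.
Ratio Q_m/Q_c = 12.4/15.5 = 0.8.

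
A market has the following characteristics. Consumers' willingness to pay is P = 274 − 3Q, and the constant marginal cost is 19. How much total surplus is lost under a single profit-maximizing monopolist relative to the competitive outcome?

Competitive firms price at marginal cost: P = 19, giving Q = 85.
A monopolist chooses Q where MR = MC. MR = 274 − 6Q; setting this equal to 19 gives Q = 42.5 and P = 146.5.
DWL is the triangle between Q = 42.5 and Q = 85: ½·(85 − 42.5)·(146.5 − 19) = 2709.375.

DWL = 2709.375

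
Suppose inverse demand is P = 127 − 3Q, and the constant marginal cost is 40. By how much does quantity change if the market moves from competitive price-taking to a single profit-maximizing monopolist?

Competitive firms price at marginal cost: P = 40, giving Q = 29.
The monopolist equates marginal revenue to marginal cost: 127 − 6Q = 40, so Q = 14.5. From demand, P = 83.5.
Change in quantity: 14.5 − 29 = −14.5.

Quantity falls by 14.5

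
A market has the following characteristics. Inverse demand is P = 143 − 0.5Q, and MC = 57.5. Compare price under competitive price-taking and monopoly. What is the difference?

Perfect competition: P = MC = 57.5, so 143 − 0.5Q = 57.5 and Q = 171.
Monopoly sets MR = MC: 143 − Q = 57.5 ⇒ Q = 85.5, P = 143 − 0.5·85.5 = 100.25.
Change in price: 100.25 − 57.5 = 42.75.

P rises by 42.75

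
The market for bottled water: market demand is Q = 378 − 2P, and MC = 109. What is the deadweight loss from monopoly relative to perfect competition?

DWL = 1600

Inverting demand: P = 189 − 0.5Q.
Competitive firms price at marginal cost: P = 109, giving Q = 160.
A monopolist chooses Q where MR = MC. MR = 189 − Q; setting this equal to 109 gives Q = 80 and P = 149.
DWL is the triangle between Q = 80 and Q = 160: ½·(160 − 80)·(149 − 109) = 1600.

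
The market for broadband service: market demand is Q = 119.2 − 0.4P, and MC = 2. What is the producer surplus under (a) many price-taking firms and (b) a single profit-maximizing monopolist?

Inverting demand: P = 298 − 2.5Q.
Perfect competition: P = MC = 2, so 298 − 2.5Q = 2 and Q = 118.4.
PS = (2 − 2)·118.4 = 0.
A monopolist chooses Q where MR = MC. MR = 298 − 5Q; setting this equal to 2 gives Q = 59.2 and P = 150.
PS = (150 − 2)·59.2 = 8761.6.

Competition: PS = 0; Monopoly: PS = 8761.6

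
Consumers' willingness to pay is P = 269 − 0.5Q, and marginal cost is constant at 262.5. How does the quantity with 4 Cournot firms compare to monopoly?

Cournot: Q = 10.4; Monopoly: Q = 6.5

Cournot with 4 identical firms: the symmetric best-response condition is 269 − 2.5q = 262.5. Each firm produces q = 2.6, total output Q = 10.4, price P = 263.8.
Monopoly sets MR = MC: 269 − Q = 262.5 ⇒ Q = 6.5, P = 269 − 0.5·6.5 = 265.75.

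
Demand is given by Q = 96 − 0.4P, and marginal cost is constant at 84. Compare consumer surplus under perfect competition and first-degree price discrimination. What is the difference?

CS falls by 4867.2

Inverting demand: P = 240 − 2.5Q.
Competitive firms price at marginal cost: P = 84, giving Q = 62.4.
CS = ½·(240 − 84)·62.4 = 4867.2.
A perfectly discriminating monopolist sells every unit with P(Q) ≥ MC(Q), so output equals the competitive quantity Q = 62.4. Each buyer pays their reservation price, so CS = 0 and the firm captures all surplus.
CS = 0.
Change in consumer surplus: 0 − 4867.2 = −4867.2.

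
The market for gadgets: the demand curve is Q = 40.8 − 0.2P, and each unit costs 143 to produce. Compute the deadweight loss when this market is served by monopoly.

Inverting demand: P = 204 − 5Q.
Competitive firms price at marginal cost: P = 143, giving Q = 12.2.
Monopoly sets MR = MC: 204 − 10Q = 143 ⇒ Q = 6.1, P = 204 − 5·6.1 = 173.5.
DWL is the triangle between Q = 6.1 and Q = 12.2: ½·(12.2 − 6.1)·(173.5 − 143) = 93.025.

DWL = 93.025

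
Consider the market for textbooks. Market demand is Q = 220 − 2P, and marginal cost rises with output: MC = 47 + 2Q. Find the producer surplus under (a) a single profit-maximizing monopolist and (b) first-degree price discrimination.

Monopoly: PS = 661.5; Perfect PD: PS = 793.8

Inverting demand: P = 110 − 0.5Q.
The monopolist equates marginal revenue to marginal cost: 110 − Q = 47 + 2Q, so Q = 21. From demand, P = 99.5.
PS = P·Q − VC(Q) = 99.5·21 − (47·21 + ½·2·21²) = 661.5.
A perfectly discriminating monopolist sells every unit with P(Q) ≥ MC(Q), so output equals the competitive quantity Q = 25.2. Each buyer pays their reservation price, so CS = 0 and the firm captures all surplus.
PS = ½·(110 − 47)·25.2 = 793.8.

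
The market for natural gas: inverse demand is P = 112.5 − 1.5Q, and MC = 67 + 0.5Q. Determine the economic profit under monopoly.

Profit = 295.75

The monopolist equates marginal revenue to marginal cost: 112.5 − 3Q = 67 + 0.5Q, so Q = 13. From demand, P = 93.
Profit = 93·13 − (67·13 + ½·0.5·13²) = 295.75.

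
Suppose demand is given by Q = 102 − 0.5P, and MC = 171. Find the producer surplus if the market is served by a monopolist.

Inverting demand: P = 204 − 2Q.
The monopolist equates marginal revenue to marginal cost: 204 − 4Q = 171, so Q = 8.25. From demand, P = 187.5.
PS = (187.5 − 171)·8.25 = 136.125.

PS = 136.125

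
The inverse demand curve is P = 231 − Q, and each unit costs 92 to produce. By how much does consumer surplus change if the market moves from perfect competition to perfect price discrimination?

Under competition P = MC = 92, so Q = (231 − 92)/1 = 139.
CS = ½·(231 − 92)·139 = 9660.5.
With perfect price discrimination, output is the efficient level Q = 139 (where demand meets MC), but every buyer pays their willingness to pay: CS = 0 and PS = total surplus.
CS = 0.
Change in consumer surplus: 0 − 9660.5 = −9660.5.

Consumer surplus falls by 9660.5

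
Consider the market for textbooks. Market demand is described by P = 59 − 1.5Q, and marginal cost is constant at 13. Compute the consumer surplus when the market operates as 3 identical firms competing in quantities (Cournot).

In a 3-firm Cournot equilibrium, symmetry and the first-order condition give q = (59 − 13)/(6) = 23/3. So Q = 23 and P = 24.5.
CS = ½·(59 − 24.5)·23 = 396.75.

CS = 396.75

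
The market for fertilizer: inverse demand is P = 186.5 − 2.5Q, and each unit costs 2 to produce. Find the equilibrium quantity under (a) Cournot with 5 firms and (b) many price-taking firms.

Cournot with 5 identical firms: the symmetric best-response condition is 186.5 − 15q = 2. Each firm produces q = 12.3, total output Q = 61.5, price P = 32.75.
Perfect competition: P = MC = 2, so 186.5 − 2.5Q = 2 and Q = 73.8.

Cournot: Q = 61.5; Competition: Q = 73.8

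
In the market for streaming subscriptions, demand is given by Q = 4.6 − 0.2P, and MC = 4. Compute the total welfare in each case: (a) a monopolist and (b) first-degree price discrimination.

Monopoly: TS = 27.075; Perfect PD: TS = 36.1

Inverting demand: P = 23 − 5Q.
The monopolist equates marginal revenue to marginal cost: 23 − 10Q = 4, so Q = 1.9. From demand, P = 13.5.
CS = ½·(23 − 13.5)·1.9 = 9.025; PS = (13.5 − 4)·1.9 = 18.05; TS = 27.075.
Under first-degree price discrimination the firm charges each unit its demand price and produces up to where P = MC, i.e. Q = 3.8. Consumer surplus is zero; producer surplus equals total surplus.
TS = 36.1 (equal to competitive TS).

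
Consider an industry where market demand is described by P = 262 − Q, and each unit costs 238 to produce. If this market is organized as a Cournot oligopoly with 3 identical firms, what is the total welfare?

In a 3-firm Cournot equilibrium, symmetry and the first-order condition give q = (262 − 238)/(4) = 6. So Q = 18 and P = 244.
CS = ½·(262 − 244)·18 = 162; PS = (244 − 238)·18 = 108; TS = 270.

TS = 270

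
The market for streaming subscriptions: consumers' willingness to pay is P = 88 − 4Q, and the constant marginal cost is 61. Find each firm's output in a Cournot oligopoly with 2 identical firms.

q_i = 2.25

With 2 symmetric Cournot firms, each firm's FOC gives 88 − 12q = 61, so q = 2.25, Q = 2·2.25 = 4.5, and P = 70.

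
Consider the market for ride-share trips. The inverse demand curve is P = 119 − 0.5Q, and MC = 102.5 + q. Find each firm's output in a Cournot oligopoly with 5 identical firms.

With 5 symmetric Cournot firms, each firm's FOC gives 119 − 3q = 102.5 + q, so q = 4.125, Q = 5·4.125 = 20.625, and P = 1739/16.

q_i = 4.125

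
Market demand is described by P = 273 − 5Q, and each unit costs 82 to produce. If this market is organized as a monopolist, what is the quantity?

Monopoly sets MR = MC: 273 − 10Q = 82 ⇒ Q = 19.1, P = 273 − 5·19.1 = 177.5.

Q = 19.1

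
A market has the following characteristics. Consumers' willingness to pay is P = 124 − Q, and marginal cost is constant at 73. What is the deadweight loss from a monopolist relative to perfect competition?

Perfect competition: P = MC = 73, so 124 − Q = 73 and Q = 51.
Monopoly sets MR = MC: 124 − 2Q = 73 ⇒ Q = 25.5, P = 124 − 25.5 = 98.5.
DWL is the triangle between Q = 25.5 and Q = 51: ½·(51 − 25.5)·(98.5 − 73) = 325.125.

DWL = 325.125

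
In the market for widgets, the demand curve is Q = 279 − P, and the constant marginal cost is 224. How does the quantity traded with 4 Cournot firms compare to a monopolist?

Cournot: Q = 44; Monopoly: Q = 27.5

Inverting demand: P = 279 − Q.
With 4 symmetric Cournot firms, each firm's FOC gives 279 − 5q = 224, so q = 11, Q = 4·11 = 44, and P = 235.
The monopolist equates marginal revenue to marginal cost: 279 − 2Q = 224, so Q = 27.5. From demand, P = 251.5.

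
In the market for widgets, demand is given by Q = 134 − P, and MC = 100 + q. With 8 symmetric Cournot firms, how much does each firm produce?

Inverting demand: P = 134 − Q.
In a 8-firm Cournot equilibrium, symmetry and the first-order condition give q = (134 − 100)/(10) = 3.4. So Q = 27.2 and P = 106.8.

q_i = 3.4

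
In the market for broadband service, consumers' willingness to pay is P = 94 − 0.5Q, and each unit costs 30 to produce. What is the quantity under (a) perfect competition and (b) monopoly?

Competition: Q = 128; Monopoly: Q = 64

Competitive firms price at marginal cost: P = 30, giving Q = 128.
The monopolist equates marginal revenue to marginal cost: 94 − Q = 30, so Q = 64. From demand, P = 62.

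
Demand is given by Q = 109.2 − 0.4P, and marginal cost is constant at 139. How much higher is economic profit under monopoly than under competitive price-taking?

Inverting demand: P = 273 − 2.5Q.
Competitive firms price at marginal cost: P = 139, giving Q = 53.6.
Profit = (139 − 139)·53.6 = 0.
Monopoly sets MR = MC: 273 − 5Q = 139 ⇒ Q = 26.8, P = 273 − 2.5·26.8 = 206.
Profit = (206 − 139)·26.8 = 1795.6.
Change in economic profit: 1795.6 − 0 = 1795.6.

π rises by 1795.6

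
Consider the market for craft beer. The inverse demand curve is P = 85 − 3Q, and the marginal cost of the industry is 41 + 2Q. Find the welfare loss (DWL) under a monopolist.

DWL = 27.225

Under competition P = MC: 85 − 3Q = 41 + 2Q ⇒ Q = 8.8, P = 58.6.
Monopoly sets MR = MC: 85 − 6Q = 41 + 2Q ⇒ Q = 5.5, P = 85 − 3·5.5 = 68.5.
CS = ½·(85 − 58.6)·8.8 = 116.16; PS = (58.6·8.8 − 41·8.8 − ½·2·8.8²) = 77.44; TS = 193.6.
CS = ½·(85 − 68.5)·5.5 = 45.375; PS = (68.5·5.5 − 41·5.5 − ½·2·5.5²) = 121; TS = 166.375.
DWL = 193.6 − 166.375 = 27.225.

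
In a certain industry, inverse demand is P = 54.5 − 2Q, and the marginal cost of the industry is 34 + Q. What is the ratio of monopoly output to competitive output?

Q_m/Q_c = 0.6

A monopolist chooses Q where MR = MC. MR = 54.5 − 4Q; setting this equal to 34 + Q gives Q = 4.1 and P = 46.3.
Under competition P = MC: 54.5 − 2Q = 34 + Q ⇒ Q = 41/6, P = 245/6.
Ratio Q_m/Q_c = 4.1/(41/6) = 0.6.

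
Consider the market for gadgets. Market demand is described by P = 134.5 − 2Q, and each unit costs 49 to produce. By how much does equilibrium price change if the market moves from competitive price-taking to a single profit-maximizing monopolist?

Equilibrium price rises by 42.75

Competitive firms price at marginal cost: P = 49, giving Q = 42.75.
A monopolist chooses Q where MR = MC. MR = 134.5 − 4Q; setting this equal to 49 gives Q = 21.375 and P = 91.75.
Change in equilibrium price: 91.75 − 49 = 42.75.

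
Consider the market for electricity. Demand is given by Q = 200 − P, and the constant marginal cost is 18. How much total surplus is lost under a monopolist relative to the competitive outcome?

Inverting demand: P = 200 − Q.
Under competition P = MC = 18, so Q = (200 − 18)/1 = 182.
Monopoly sets MR = MC: 200 − 2Q = 18 ⇒ Q = 91, P = 200 − 91 = 109.
DWL is the triangle between Q = 91 and Q = 182: ½·(182 − 91)·(109 − 18) = 4140.5.

DWL = 4140.5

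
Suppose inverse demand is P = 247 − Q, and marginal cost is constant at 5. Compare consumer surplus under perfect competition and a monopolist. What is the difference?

Consumer surplus falls by 21961.5

Competitive firms price at marginal cost: P = 5, giving Q = 242.
CS = ½·(247 − 5)·242 = 29282.
A monopolist chooses Q where MR = MC. MR = 247 − 2Q; setting this equal to 5 gives Q = 121 and P = 126.
CS = ½·(247 − 126)·121 = 7320.5.
Change in consumer surplus: 7320.5 − 29282 = −21961.5.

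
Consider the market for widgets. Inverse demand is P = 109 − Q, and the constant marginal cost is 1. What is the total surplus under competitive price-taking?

Under competition P = MC = 1, so Q = (109 − 1)/1 = 108.
CS = ½·(109 − 1)·108 = 5832; PS = (1 − 1)·108 = 0; TS = 5832.

TS = 5832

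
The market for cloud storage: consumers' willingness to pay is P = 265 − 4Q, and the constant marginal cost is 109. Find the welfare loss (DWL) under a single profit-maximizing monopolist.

Perfect competition: P = MC = 109, so 265 − 4Q = 109 and Q = 39.
Monopoly sets MR = MC: 265 − 8Q = 109 ⇒ Q = 19.5, P = 265 − 4·19.5 = 187.
DWL is the triangle between Q = 19.5 and Q = 39: ½·(39 − 19.5)·(187 − 109) = 760.5.

DWL = 760.5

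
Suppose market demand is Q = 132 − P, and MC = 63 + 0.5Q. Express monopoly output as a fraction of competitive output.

Inverting demand: P = 132 − Q.
The monopolist equates marginal revenue to marginal cost: 132 − 2Q = 63 + 0.5Q, so Q = 27.6. From demand, P = 104.4.
Under competition P = MC: 132 − Q = 63 + 0.5Q ⇒ Q = 46, P = 86.
Ratio Q_m/Q_c = 27.6/46 = 0.6.

Q_m/Q_c = 0.6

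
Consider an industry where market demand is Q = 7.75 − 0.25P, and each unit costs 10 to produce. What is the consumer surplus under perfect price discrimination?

Inverting demand: P = 31 − 4Q.
A perfectly discriminating monopolist sells every unit with P(Q) ≥ MC(Q), so output equals the competitive quantity Q = 5.25. Each buyer pays their reservation price, so CS = 0 and the firm captures all surplus.
CS = 0.

CS = 0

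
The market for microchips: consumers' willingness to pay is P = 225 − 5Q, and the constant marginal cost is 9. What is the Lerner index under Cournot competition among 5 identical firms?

Lerner index = 0.8

In a 5-firm Cournot equilibrium, symmetry and the first-order condition give q = (225 − 9)/(30) = 7.2. So Q = 36 and P = 45.
Lerner index = (P − MC)/P = (45 − 9)/45 = 0.8.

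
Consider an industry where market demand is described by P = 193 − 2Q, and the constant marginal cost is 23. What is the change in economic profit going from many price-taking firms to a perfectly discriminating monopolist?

Competitive firms price at marginal cost: P = 23, giving Q = 85.
Profit = (23 − 23)·85 = 0.
A perfectly discriminating monopolist sells every unit with P(Q) ≥ MC(Q), so output equals the competitive quantity Q = 85. Each buyer pays their reservation price, so CS = 0 and the firm captures all surplus.
PS equals the full surplus area, 7225. Profit = 7225 = 7225.
Change in economic profit: 7225 − 0 = 7225.

π rises by 7225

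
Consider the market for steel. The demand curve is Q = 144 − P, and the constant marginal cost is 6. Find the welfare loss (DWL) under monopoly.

Inverting demand: P = 144 − Q.
Competitive firms price at marginal cost: P = 6, giving Q = 138.
Monopoly sets MR = MC: 144 − 2Q = 6 ⇒ Q = 69, P = 144 − 69 = 75.
DWL is the triangle between Q = 69 and Q = 138: ½·(138 − 69)·(75 − 6) = 2380.5.

DWL = 2380.5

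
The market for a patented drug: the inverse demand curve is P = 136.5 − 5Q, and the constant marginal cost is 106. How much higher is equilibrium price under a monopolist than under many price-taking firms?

P rises by 15.25

Under competition P = MC = 106, so Q = (136.5 − 106)/5 = 6.1.
A monopolist chooses Q where MR = MC. MR = 136.5 − 10Q; setting this equal to 106 gives Q = 3.05 and P = 121.25.
Change in equilibrium price: 121.25 − 106 = 15.25.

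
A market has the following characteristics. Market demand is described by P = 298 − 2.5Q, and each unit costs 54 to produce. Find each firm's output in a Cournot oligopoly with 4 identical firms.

q_i = 19.52

In a 4-firm Cournot equilibrium, symmetry and the first-order condition give q = (298 − 54)/(12.5) = 19.52. So Q = 78.08 and P = 102.8.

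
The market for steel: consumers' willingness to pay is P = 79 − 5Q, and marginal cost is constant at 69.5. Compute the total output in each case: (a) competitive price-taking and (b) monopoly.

Competition: Q = 1.9; Monopoly: Q = 0.95

Competitive firms price at marginal cost: P = 69.5, giving Q = 1.9.
A monopolist chooses Q where MR = MC. MR = 79 − 10Q; setting this equal to 69.5 gives Q = 0.95 and P = 74.25.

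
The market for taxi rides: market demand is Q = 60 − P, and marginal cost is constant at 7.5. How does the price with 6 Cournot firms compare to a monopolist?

Inverting demand: P = 60 − Q.
With 6 symmetric Cournot firms, each firm's FOC gives 60 − 7q = 7.5, so q = 7.5, Q = 6·7.5 = 45, and P = 15.
Monopoly sets MR = MC: 60 − 2Q = 7.5 ⇒ Q = 26.25, P = 60 − 26.25 = 33.75.

Cournot: P = 15; Monopoly: P = 33.75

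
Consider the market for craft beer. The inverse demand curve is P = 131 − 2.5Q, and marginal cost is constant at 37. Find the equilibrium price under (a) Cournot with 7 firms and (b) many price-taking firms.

Cournot: P = 48.75; Competition: P = 37

With 7 symmetric Cournot firms, each firm's FOC gives 131 − 20q = 37, so q = 4.7, Q = 7·4.7 = 32.9, and P = 48.75.
Perfect competition: P = MC = 37, so 131 − 2.5Q = 37 and Q = 37.6.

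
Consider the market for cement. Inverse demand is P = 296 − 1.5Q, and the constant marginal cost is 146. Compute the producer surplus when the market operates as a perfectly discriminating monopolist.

PS = 7500

A perfectly discriminating monopolist sells every unit with P(Q) ≥ MC(Q), so output equals the competitive quantity Q = 100. Each buyer pays their reservation price, so CS = 0 and the firm captures all surplus.
PS = ½·(296 − 146)·100 = 7500.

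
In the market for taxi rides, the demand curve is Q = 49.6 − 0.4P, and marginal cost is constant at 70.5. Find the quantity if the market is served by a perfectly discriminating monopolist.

Inverting demand: P = 124 − 2.5Q.
With perfect price discrimination, output is the efficient level Q = 21.4 (where demand meets MC), but every buyer pays their willingness to pay: CS = 0 and PS = total surplus.

Q = 21.4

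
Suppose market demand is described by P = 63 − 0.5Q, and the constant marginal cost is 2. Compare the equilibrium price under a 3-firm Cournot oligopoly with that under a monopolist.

Cournot: P = 17.25; Monopoly: P = 32.5

Cournot with 3 identical firms: the symmetric best-response condition is 63 − 2q = 2. Each firm produces q = 30.5, total output Q = 91.5, price P = 17.25.
A monopolist chooses Q where MR = MC. MR = 63 − Q; setting this equal to 2 gives Q = 61 and P = 32.5.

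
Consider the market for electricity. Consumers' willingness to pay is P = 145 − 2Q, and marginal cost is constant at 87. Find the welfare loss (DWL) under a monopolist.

Perfect competition: P = MC = 87, so 145 − 2Q = 87 and Q = 29.
The monopolist equates marginal revenue to marginal cost: 145 − 4Q = 87, so Q = 14.5. From demand, P = 116.
DWL is the triangle between Q = 14.5 and Q = 29: ½·(29 − 14.5)·(116 − 87) = 210.25.

DWL = 210.25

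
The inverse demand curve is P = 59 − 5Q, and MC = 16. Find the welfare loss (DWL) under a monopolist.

Under competition P = MC = 16, so Q = (59 − 16)/5 = 8.6.
Monopoly sets MR = MC: 59 − 10Q = 16 ⇒ Q = 4.3, P = 59 − 5·4.3 = 37.5.
DWL is the triangle between Q = 4.3 and Q = 8.6: ½·(8.6 − 4.3)·(37.5 − 16) = 46.225.

DWL = 46.225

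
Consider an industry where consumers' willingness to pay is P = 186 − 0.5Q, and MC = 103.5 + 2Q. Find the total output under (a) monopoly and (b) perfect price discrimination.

Monopoly: Q = 27.5; Perfect PD: Q = 33

A monopolist chooses Q where MR = MC. MR = 186 − Q; setting this equal to 103.5 + 2Q gives Q = 27.5 and P = 172.25.
Under first-degree price discrimination the firm charges each unit its demand price and produces up to where P = MC, i.e. Q = 33. Consumer surplus is zero; producer surplus equals total surplus.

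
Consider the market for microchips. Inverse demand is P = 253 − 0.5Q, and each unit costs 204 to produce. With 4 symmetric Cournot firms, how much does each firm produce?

q_i = 19.6

With 4 symmetric Cournot firms, each firm's FOC gives 253 − 2.5q = 204, so q = 19.6, Q = 4·19.6 = 78.4, and P = 213.8.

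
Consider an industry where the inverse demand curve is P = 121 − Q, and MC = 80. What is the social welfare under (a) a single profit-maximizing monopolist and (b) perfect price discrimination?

The monopolist equates marginal revenue to marginal cost: 121 − 2Q = 80, so Q = 20.5. From demand, P = 100.5.
CS = ½·(121 − 100.5)·20.5 = 210.125; PS = (100.5 − 80)·20.5 = 420.25; TS = 630.375.
Under first-degree price discrimination the firm charges each unit its demand price and produces up to where P = MC, i.e. Q = 41. Consumer surplus is zero; producer surplus equals total surplus.
TS = 840.5 (equal to competitive TS).

Monopoly: TS = 630.375; Perfect PD: TS = 840.5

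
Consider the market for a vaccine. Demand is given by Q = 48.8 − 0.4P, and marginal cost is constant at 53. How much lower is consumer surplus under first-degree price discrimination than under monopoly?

Inverting demand: P = 122 − 2.5Q.
A monopolist chooses Q where MR = MC. MR = 122 − 5Q; setting this equal to 53 gives Q = 13.8 and P = 87.5.
CS = ½·(122 − 87.5)·13.8 = 238.05.
Under first-degree price discrimination the firm charges each unit its demand price and produces up to where P = MC, i.e. Q = 27.6. Consumer surplus is zero; producer surplus equals total surplus.
CS = 0.
Change in consumer surplus: 0 − 238.05 = −238.05.

Consumer surplus falls by 238.05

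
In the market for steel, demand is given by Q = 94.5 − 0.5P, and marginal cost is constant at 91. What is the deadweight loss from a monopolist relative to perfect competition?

Inverting demand: P = 189 − 2Q.
Perfect competition: P = MC = 91, so 189 − 2Q = 91 and Q = 49.
The monopolist equates marginal revenue to marginal cost: 189 − 4Q = 91, so Q = 24.5. From demand, P = 140.
DWL is the triangle between Q = 24.5 and Q = 49: ½·(49 − 24.5)·(140 − 91) = 600.25.

DWL = 600.25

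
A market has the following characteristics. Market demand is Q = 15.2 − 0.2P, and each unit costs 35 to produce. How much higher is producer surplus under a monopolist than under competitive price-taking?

Inverting demand: P = 76 − 5Q.
Under competition P = MC = 35, so Q = (76 − 35)/5 = 8.2.
PS = (35 − 35)·8.2 = 0.
A monopolist chooses Q where MR = MC. MR = 76 − 10Q; setting this equal to 35 gives Q = 4.1 and P = 55.5.
PS = (55.5 − 35)·4.1 = 84.05.
Change in producer surplus: 84.05 − 0 = 84.05.

PS rises by 84.05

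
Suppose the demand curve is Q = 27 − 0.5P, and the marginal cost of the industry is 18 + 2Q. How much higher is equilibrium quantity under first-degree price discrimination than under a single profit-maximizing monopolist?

Equilibrium quantity rises by 3

Inverting demand: P = 54 − 2Q.
Monopoly sets MR = MC: 54 − 4Q = 18 + 2Q ⇒ Q = 6, P = 54 − 2·6 = 42.
Under first-degree price discrimination the firm charges each unit its demand price and produces up to where P = MC, i.e. Q = 9. Consumer surplus is zero; producer surplus equals total surplus.
Change in equilibrium quantity: 9 − 6 = 3.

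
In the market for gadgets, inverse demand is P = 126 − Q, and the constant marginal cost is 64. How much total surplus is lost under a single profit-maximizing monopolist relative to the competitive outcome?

Competitive firms price at marginal cost: P = 64, giving Q = 62.
The monopolist equates marginal revenue to marginal cost: 126 − 2Q = 64, so Q = 31. From demand, P = 95.
DWL is the triangle between Q = 31 and Q = 62: ½·(62 − 31)·(95 − 64) = 480.5.

DWL = 480.5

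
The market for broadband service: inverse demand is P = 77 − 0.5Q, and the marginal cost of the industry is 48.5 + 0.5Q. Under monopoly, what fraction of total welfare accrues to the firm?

PS/TS = 0.75

A monopolist chooses Q where MR = MC. MR = 77 − Q; setting this equal to 48.5 + 0.5Q gives Q = 19 and P = 67.5.
CS = ½·(77 − 67.5)·19 = 90.25.
PS = P·Q − VC(Q) = 67.5·19 − (48.5·19 + ½·0.5·19²) = 270.75.
Share captured = PS/TS = 270.75/361 = 0.75.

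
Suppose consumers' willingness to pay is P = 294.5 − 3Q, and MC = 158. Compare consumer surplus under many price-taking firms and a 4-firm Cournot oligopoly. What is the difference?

Perfect competition: P = MC = 158, so 294.5 − 3Q = 158 and Q = 45.5.
CS = ½·(294.5 − 158)·45.5 = 3105.375.
Cournot with 4 identical firms: the symmetric best-response condition is 294.5 − 15q = 158. Each firm produces q = 9.1, total output Q = 36.4, price P = 185.3.
CS = ½·(294.5 − 185.3)·36.4 = 1987.44.
Change in consumer surplus: 1987.44 − 3105.375 = −1117.935.

Consumer surplus falls by 1117.935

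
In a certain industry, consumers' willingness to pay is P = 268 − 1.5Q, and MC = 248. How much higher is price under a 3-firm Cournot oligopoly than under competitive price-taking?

Competitive firms price at marginal cost: P = 248, giving Q = 40/3.
Cournot with 3 identical firms: the symmetric best-response condition is 268 − 6q = 248. Each firm produces q = 10/3, total output Q = 10, price P = 253.
Change in price: 253 − 248 = 5.

Price rises by 5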